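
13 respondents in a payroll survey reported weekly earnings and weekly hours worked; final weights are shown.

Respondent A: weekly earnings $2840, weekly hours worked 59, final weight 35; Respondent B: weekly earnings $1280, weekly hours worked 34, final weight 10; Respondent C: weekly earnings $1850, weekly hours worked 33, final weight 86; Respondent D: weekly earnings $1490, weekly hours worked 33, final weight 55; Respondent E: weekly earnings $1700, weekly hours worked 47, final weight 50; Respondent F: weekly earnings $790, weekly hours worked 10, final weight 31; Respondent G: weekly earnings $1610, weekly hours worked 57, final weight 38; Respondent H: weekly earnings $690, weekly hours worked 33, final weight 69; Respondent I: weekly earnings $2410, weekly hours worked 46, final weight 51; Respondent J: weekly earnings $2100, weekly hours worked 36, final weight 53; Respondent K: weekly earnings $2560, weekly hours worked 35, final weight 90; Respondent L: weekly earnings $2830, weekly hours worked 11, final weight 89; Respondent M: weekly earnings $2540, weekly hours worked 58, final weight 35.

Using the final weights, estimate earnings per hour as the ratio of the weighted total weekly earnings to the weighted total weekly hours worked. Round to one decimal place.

56.0

Σ wᵢ·y = 1376910
Σ wᵢ·x = 24574
Ratio = 1376910 / 24574 = 56.031171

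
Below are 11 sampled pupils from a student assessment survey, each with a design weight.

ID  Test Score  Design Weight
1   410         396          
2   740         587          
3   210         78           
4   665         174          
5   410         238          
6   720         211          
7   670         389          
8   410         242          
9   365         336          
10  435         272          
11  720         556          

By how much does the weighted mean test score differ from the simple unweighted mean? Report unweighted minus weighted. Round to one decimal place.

-45.8

Unweighted sum = 410 + 740 + 210 + 665 + 410 + 720 + 670 + 410 + 365 + 435 + 720 = 5755
Unweighted mean = 5755 / 11 = 523.18182
Weighted sum = 410×396 + 740×587 + 210×78 + 665×174 + 410×238 + 720×211 + 670×389 + 410×242 + 365×336 + 435×272 + 720×556
  = 1979460
Sum of weights = 396 + 587 + 78 + 174 + 238 + 211 + 389 + 242 + 336 + 272 + 556 = 3479
Weighted mean = 1979460 / 3479 = 568.97384
Difference (unweighted minus weighted) = -45.792025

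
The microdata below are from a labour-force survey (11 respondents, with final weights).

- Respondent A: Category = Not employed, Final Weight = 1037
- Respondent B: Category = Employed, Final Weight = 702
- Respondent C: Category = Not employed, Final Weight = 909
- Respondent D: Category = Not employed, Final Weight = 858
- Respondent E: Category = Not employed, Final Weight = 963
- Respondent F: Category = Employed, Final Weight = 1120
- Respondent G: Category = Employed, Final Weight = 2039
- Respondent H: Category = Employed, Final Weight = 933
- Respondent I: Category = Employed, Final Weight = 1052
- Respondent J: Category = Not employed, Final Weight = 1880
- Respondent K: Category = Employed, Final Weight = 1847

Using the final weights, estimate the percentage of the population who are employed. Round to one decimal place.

57.7

Sum of weights for 'Employed' = 702 + 1120 + 2039 + 933 + 1052 + 1847 = 7693
Total weight = 1037 + 702 + 909 + 858 + 963 + 1120 + 2039 + 933 + 1052 + 1880 + 1847 = 13340
Weighted proportion = 7693 / 13340 = 0.57668666 → 57.668666%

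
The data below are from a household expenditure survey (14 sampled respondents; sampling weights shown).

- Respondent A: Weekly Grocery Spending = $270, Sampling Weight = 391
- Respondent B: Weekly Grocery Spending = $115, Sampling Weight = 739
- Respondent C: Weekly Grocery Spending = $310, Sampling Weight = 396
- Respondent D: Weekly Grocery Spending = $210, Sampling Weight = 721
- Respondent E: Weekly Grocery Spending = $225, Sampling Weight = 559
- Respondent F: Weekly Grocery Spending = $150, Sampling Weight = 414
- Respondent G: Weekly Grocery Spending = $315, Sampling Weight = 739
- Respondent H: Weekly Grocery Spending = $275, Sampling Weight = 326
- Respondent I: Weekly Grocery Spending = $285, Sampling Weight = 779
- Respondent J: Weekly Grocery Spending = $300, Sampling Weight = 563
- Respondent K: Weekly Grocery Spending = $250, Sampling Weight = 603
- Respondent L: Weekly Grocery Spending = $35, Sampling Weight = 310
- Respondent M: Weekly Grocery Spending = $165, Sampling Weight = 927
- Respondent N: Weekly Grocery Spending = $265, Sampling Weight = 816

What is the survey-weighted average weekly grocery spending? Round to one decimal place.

Weighted sum = 1896745
Sum of weights = 8283
Weighted mean = 1896745 / 8283 = 228.99251

229.0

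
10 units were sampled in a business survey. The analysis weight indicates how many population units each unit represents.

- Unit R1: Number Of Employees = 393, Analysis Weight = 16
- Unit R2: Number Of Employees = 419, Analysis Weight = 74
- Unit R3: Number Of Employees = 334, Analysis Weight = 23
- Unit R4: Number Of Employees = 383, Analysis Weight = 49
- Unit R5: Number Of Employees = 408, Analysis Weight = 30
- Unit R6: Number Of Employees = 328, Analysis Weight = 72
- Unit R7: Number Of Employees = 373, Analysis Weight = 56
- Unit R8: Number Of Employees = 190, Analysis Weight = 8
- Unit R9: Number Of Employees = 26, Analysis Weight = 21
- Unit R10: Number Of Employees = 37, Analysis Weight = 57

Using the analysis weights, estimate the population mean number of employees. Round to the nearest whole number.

307

Weighted sum = 393×16 + 419×74 + 334×23 + 383×49 + 408×30 + 328×72 + 373×56 + 190×8 + 26×21 + 37×57
  = 124662
Sum of weights = 16 + 74 + 23 + 49 + 30 + 72 + 56 + 8 + 21 + 57 = 406
Weighted mean = 124662 / 406 = 307.04926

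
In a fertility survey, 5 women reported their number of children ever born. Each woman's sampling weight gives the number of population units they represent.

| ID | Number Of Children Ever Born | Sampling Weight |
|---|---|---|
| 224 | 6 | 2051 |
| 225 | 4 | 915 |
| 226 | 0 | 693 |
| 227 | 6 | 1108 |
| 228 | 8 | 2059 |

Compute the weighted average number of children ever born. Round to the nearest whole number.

6

Weighted sum = 6×2051 + 4×915 + 0×693 + 6×1108 + 8×2059
  = 12306 + 3660 + 0 + 6648 + 16472 = 39086
Sum of weights = 6826
Weighted mean = 39086 / 6826 = 5.7260475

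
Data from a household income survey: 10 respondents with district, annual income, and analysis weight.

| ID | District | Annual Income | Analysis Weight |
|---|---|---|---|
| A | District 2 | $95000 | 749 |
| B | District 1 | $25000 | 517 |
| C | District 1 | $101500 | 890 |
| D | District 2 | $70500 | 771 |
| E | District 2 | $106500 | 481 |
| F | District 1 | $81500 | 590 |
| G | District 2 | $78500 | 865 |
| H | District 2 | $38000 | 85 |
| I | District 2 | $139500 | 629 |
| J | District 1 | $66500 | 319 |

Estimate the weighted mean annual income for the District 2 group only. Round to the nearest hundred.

District 2 rows: A, D, E, G, H, I
Weighted sum = 95000×749 + 70500×771 + 106500×481 + 78500×865 + 38000×85 + 139500×629
  = 71155000 + 54355500 + 51226500 + 67902500 + 3230000 + 87745500 = 335615000
Sum of weights = 749 + 771 + 481 + 865 + 85 + 629 = 3580
Weighted mean = 335615000 / 3580 = 93747.207

93700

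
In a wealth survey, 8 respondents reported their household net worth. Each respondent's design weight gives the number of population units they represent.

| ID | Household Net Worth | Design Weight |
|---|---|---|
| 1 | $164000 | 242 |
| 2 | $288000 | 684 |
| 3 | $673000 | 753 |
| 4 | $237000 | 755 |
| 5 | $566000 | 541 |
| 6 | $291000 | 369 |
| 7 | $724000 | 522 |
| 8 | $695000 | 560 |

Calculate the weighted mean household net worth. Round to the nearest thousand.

Weighted sum = 2103097000
Sum of weights = 242 + 684 + 753 + 755 + 541 + 369 + 522 + 560 = 4426
Weighted mean = 2103097000 / 4426 = 475168.78

475000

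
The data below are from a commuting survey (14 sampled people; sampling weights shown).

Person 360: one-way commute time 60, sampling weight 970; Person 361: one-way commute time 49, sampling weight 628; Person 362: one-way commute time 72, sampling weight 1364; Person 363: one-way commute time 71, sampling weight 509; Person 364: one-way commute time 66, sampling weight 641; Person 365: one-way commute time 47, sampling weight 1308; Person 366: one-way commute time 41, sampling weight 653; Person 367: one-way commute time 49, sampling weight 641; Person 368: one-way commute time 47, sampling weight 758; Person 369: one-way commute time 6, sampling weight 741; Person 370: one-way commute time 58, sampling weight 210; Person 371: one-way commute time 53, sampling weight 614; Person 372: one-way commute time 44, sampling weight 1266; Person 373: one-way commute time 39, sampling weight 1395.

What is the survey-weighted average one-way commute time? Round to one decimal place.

49.6

Weighted sum = 580186
Sum of weights = 11698
Weighted mean = 580186 / 11698 = 49.597025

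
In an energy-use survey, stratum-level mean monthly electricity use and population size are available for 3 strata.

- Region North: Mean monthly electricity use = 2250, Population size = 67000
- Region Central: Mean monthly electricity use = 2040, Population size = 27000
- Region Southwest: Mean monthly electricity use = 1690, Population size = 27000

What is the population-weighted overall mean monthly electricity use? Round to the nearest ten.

2080

Σ Nₕ·x̄ₕ = 2250×67000 + 2040×27000 + 1690×27000
  = 251460000
Σ Nₕ = 67000 + 27000 + 27000 = 121000
Overall mean = 251460000 / 121000 = 2078.1818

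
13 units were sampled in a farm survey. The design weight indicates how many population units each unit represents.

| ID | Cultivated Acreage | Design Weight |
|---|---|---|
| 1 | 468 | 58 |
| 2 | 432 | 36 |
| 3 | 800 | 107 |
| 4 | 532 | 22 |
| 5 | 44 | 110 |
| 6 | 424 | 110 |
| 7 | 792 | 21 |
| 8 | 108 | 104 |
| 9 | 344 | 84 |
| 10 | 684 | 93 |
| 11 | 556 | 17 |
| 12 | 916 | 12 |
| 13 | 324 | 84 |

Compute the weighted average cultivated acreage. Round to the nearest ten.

420

Weighted sum = 359512
Sum of weights = 858
Weighted mean = 359512 / 858 = 419.01166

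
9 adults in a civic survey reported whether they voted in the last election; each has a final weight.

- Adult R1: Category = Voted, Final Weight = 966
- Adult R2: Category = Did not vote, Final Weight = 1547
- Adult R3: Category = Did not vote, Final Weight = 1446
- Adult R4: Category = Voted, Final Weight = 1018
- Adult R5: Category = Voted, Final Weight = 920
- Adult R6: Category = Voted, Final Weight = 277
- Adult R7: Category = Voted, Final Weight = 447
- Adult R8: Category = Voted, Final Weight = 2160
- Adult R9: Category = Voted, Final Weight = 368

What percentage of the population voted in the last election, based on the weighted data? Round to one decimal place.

Sum of weights for 'Voted' = 966 + 1018 + 920 + 277 + 447 + 2160 + 368 = 6156
Total weight = 9149
Weighted proportion = 6156 / 9149 = 0.67286042 → 67.286042%

67.3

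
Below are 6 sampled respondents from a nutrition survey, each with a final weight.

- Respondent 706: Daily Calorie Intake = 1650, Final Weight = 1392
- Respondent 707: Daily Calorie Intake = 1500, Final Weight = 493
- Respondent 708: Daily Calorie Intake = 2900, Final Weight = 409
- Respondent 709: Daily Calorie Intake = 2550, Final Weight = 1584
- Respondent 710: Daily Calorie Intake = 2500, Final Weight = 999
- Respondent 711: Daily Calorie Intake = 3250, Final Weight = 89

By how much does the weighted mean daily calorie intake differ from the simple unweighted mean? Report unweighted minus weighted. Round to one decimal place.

166.9

Unweighted sum = 1650 + 1500 + 2900 + 2550 + 2500 + 3250 = 14350
Unweighted mean = 14350 / 6 = 2391.6667
Weighted sum = 1650×1392 + 1500×493 + 2900×409 + 2550×1584 + 2500×999 + 3250×89
  = 2296800 + 739500 + 1186100 + 4039200 + 2497500 + 289250 = 11048350
Sum of weights = 1392 + 493 + 409 + 1584 + 999 + 89 = 4966
Weighted mean = 11048350 / 4966 = 2224.7986
Difference (unweighted minus weighted) = 166.86804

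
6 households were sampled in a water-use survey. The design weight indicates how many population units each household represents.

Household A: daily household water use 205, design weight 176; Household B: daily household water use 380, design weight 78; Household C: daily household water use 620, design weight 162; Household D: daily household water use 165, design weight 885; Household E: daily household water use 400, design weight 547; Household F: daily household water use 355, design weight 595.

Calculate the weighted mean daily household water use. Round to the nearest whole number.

304

Weighted sum = 205×176 + 380×78 + 620×162 + 165×885 + 400×547 + 355×595
  = 742210
Sum of weights = 176 + 78 + 162 + 885 + 547 + 595 = 2443
Weighted mean = 742210 / 2443 = 303.81089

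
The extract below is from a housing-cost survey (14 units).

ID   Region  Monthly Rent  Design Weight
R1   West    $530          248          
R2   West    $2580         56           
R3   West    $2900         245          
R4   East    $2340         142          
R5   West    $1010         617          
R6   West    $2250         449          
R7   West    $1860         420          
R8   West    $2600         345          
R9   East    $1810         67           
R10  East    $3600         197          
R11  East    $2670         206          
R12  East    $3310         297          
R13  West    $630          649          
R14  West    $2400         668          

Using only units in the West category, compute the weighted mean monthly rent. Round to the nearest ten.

West rows: R1, R2, R3, R5, R6, R7, R8, R13, R14
Weighted sum = 530×248 + 2580×56 + 2900×245 + 1010×617 + 2250×449 + 1860×420 + 2600×345 + 630×649 + 2400×668
  = 131440 + 144480 + 710500 + 623170 + 1010250 + 781200 + 897000 + 408870 + 1603200 = 6310110
Sum of weights = 248 + 56 + 245 + 617 + 449 + 420 + 345 + 649 + 668 = 3697
Weighted mean = 6310110 / 3697 = 1706.819

1710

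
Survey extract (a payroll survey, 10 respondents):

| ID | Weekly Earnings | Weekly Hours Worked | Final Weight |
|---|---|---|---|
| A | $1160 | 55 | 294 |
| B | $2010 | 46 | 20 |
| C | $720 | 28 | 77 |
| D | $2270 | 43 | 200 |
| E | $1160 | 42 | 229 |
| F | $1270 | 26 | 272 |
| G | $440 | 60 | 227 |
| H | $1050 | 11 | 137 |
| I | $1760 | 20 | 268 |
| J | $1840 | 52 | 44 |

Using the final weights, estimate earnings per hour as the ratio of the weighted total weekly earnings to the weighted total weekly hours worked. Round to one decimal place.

Σ wᵢ·y = 1160×294 + 2010×20 + 720×77 + 2270×200 + 1160×229 + 1270×272 + 440×227 + 1050×137 + 1760×268 + 1840×44
  = 341040 + 40200 + 55440 + 454000 + 265640 + 345440 + 99880 + 143850 + 471680 + 80960 = 2298130
Σ wᵢ·x = 67311
Ratio = 2298130 / 67311 = 34.141968

34.1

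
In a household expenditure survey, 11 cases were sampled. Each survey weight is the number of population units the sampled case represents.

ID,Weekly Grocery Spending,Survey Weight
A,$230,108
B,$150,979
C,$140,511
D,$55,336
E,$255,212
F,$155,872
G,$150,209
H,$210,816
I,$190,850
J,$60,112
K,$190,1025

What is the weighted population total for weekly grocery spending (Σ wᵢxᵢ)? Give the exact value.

1016610

Weighted total = 230×108 + 150×979 + 140×511 + 55×336 + 255×212 + 155×872 + 150×209 + 210×816 + 190×850 + 60×112 + 190×1025
  = 24840 + 146850 + 71540 + 18480 + 54060 + 135160 + 31350 + 171360 + 161500 + 6720 + 194750 = 1016610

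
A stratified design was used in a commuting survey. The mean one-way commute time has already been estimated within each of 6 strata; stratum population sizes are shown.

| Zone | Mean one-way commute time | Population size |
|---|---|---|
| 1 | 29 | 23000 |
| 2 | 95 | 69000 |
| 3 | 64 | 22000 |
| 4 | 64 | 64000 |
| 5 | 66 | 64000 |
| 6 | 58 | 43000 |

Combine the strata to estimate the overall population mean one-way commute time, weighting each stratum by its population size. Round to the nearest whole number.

Σ Nₕ·x̄ₕ = 29×23000 + 95×69000 + 64×22000 + 64×64000 + 66×64000 + 58×43000
  = 667000 + 6555000 + 1408000 + 4096000 + 4224000 + 2494000 = 19444000
Σ Nₕ = 23000 + 69000 + 22000 + 64000 + 64000 + 43000 = 285000
Overall mean = 19444000 / 285000 = 68.224561

68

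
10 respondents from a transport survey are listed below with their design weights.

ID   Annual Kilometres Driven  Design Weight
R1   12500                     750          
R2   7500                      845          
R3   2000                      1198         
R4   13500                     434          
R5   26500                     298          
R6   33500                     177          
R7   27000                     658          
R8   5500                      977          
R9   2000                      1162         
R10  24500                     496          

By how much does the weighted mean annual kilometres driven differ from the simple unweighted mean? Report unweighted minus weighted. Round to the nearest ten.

Unweighted sum = 154500
Unweighted mean = 154500 / 10 = 15450
Weighted sum = 12500×750 + 7500×845 + 2000×1198 + 13500×434 + 26500×298 + 33500×177 + 27000×658 + 5500×977 + 2000×1162 + 24500×496
  = 9375000 + 6337500 + 2396000 + 5859000 + 7897000 + 5929500 + 17766000 + 5373500 + 2324000 + 12152000 = 75409500
Sum of weights = 750 + 845 + 1198 + 434 + 298 + 177 + 658 + 977 + 1162 + 496 = 6995
Weighted mean = 75409500 / 6995 = 10780.486
Difference (unweighted minus weighted) = 4669.5139

4670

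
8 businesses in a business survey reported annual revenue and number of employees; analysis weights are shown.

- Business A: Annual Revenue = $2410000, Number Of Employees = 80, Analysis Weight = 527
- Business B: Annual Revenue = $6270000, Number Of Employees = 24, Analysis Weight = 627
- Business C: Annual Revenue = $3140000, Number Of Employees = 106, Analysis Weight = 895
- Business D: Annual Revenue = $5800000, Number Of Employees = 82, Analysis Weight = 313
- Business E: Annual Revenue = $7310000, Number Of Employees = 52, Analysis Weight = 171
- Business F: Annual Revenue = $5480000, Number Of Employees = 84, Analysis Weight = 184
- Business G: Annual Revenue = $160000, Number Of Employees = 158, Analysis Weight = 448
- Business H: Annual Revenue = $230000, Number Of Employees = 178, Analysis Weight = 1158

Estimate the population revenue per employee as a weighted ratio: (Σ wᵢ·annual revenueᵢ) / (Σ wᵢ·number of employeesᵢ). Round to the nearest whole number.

Σ wᵢ·y = 2410000×527 + 6270000×627 + 3140000×895 + 5800000×313 + 7310000×171 + 5480000×184 + 160000×448 + 230000×1158
  = 1270070000 + 3931290000 + 2810300000 + 1815400000 + 1250010000 + 1008320000 + 71680000 + 266340000 = 12423410000
Σ wᵢ·x = 80×527 + 24×627 + 106×895 + 82×313 + 52×171 + 84×184 + 158×448 + 178×1158
  = 42160 + 15048 + 94870 + 25666 + 8892 + 15456 + 70784 + 206124 = 479000
Ratio = 12423410000 / 479000 = 25936.138

25936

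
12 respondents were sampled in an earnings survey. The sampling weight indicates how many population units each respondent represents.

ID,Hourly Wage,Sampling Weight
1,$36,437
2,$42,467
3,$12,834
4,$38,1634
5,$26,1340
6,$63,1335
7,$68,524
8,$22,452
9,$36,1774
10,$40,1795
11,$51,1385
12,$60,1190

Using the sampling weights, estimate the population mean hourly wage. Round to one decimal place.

Weighted sum = 36×437 + 42×467 + 12×834 + 38×1634 + 26×1340 + 63×1335 + 68×524 + 22×452 + 36×1774 + 40×1795 + 51×1385 + 60×1190
  = 15732 + 19614 + 10008 + 62092 + 34840 + 84105 + 35632 + 9944 + 63864 + 71800 + 70635 + 71400 = 549666
Sum of weights = 437 + 467 + 834 + 1634 + 1340 + 1335 + 524 + 452 + 1774 + 1795 + 1385 + 1190 = 13167
Weighted mean = 549666 / 13167 = 41.745728

41.7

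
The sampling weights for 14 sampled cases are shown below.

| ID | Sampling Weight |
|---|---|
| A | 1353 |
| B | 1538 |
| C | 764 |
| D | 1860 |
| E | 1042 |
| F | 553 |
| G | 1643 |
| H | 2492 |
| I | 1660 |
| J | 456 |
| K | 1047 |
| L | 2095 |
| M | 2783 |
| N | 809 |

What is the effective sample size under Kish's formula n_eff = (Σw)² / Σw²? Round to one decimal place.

11.4

Σ wᵢ = 20095
Σ wᵢ² = 35388775
n_eff = 20095² / 35388775 = 403809025 / 35388775 = 11.410653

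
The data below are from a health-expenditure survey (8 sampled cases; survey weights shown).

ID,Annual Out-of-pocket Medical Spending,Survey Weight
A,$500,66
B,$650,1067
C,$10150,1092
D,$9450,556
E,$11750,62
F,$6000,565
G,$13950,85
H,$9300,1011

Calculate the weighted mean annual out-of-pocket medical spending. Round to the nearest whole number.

7054

Weighted sum = 500×66 + 650×1067 + 10150×1092 + 9450×556 + 11750×62 + 6000×565 + 13950×85 + 9300×1011
  = 33000 + 693550 + 11083800 + 5254200 + 728500 + 3390000 + 1185750 + 9402300 = 31771100
Sum of weights = 66 + 1067 + 1092 + 556 + 62 + 565 + 85 + 1011 = 4504
Weighted mean = 31771100 / 4504 = 7053.9742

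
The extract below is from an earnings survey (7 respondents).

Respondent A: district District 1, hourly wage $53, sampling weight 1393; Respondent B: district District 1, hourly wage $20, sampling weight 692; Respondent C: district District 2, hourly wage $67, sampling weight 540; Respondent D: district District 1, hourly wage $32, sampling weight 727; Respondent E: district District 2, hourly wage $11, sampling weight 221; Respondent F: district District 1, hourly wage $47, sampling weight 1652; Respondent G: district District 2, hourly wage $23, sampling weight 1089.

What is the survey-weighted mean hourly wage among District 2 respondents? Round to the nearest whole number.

34

District 2 rows: C, E, G
Weighted sum = 67×540 + 11×221 + 23×1089
  = 63658
Sum of weights = 540 + 221 + 1089 = 1850
Weighted mean = 63658 / 1850 = 34.40973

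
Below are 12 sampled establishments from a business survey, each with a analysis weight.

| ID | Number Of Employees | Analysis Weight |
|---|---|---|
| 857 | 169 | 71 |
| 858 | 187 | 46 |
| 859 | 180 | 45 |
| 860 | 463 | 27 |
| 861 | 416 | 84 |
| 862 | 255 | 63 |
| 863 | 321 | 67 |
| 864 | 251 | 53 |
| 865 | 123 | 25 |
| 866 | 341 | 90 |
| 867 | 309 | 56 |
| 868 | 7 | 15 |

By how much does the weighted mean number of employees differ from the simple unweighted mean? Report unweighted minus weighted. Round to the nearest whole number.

-26

Unweighted sum = 3022
Unweighted mean = 3022 / 12 = 251.83333
Weighted sum = 178195
Sum of weights = 71 + 46 + 45 + 27 + 84 + 63 + 67 + 53 + 25 + 90 + 56 + 15 = 642
Weighted mean = 178195 / 642 = 277.56231
Difference (unweighted minus weighted) = -25.728972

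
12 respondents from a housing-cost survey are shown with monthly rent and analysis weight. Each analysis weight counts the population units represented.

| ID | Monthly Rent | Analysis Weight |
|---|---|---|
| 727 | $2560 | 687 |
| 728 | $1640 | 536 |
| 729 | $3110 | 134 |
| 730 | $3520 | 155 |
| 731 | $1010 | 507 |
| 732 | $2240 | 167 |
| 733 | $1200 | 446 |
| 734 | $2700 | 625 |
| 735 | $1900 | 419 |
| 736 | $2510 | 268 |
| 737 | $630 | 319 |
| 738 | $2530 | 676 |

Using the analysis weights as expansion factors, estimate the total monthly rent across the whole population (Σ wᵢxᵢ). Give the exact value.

10088980

Weighted total = 2560×687 + 1640×536 + 3110×134 + 3520×155 + 1010×507 + 2240×167 + 1200×446 + 2700×625 + 1900×419 + 2510×268 + 630×319 + 2530×676
  = 1758720 + 879040 + 416740 + 545600 + 512070 + 374080 + 535200 + 1687500 + 796100 + 672680 + 200970 + 1710280 = 10088980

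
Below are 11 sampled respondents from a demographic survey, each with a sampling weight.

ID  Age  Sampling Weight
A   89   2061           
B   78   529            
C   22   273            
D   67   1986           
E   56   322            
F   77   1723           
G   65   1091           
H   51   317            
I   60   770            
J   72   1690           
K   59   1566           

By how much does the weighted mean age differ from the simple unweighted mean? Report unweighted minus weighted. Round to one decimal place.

-6.6

Unweighted sum = 89 + 78 + 22 + 67 + 56 + 77 + 65 + 51 + 60 + 72 + 59 = 696
Unweighted mean = 696 / 11 = 63.272727
Weighted sum = 89×2061 + 78×529 + 22×273 + 67×1986 + 56×322 + 77×1723 + 65×1091 + 51×317 + 60×770 + 72×1690 + 59×1566
  = 183429 + 41262 + 6006 + 133062 + 18032 + 132671 + 70915 + 16167 + 46200 + 121680 + 92394 = 861818
Sum of weights = 2061 + 529 + 273 + 1986 + 322 + 1723 + 1091 + 317 + 770 + 1690 + 1566 = 12328
Weighted mean = 861818 / 12328 = 69.907365
Difference (unweighted minus weighted) = -6.6346381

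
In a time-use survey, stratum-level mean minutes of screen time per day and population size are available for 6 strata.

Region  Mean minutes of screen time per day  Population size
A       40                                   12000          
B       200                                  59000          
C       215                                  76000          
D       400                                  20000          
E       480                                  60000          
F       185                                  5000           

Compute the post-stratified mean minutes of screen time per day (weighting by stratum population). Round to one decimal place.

Σ Nₕ·x̄ₕ = 66345000
Σ Nₕ = 12000 + 59000 + 76000 + 20000 + 60000 + 5000 = 232000
Overall mean = 66345000 / 232000 = 285.96983

286.0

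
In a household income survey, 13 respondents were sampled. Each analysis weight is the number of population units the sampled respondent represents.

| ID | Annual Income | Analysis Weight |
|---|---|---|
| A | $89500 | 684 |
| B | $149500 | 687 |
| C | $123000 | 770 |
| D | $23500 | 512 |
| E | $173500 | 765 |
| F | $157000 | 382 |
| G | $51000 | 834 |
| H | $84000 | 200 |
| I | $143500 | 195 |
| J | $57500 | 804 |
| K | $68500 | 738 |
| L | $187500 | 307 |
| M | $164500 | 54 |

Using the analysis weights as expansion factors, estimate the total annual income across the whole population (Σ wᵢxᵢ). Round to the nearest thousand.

Weighted total = 713913000

713913000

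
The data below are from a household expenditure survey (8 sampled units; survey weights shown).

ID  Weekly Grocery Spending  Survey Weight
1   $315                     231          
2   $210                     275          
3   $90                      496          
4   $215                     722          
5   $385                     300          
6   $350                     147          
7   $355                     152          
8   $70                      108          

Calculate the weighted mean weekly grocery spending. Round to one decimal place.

Weighted sum = 315×231 + 210×275 + 90×496 + 215×722 + 385×300 + 350×147 + 355×152 + 70×108
  = 558855
Sum of weights = 231 + 275 + 496 + 722 + 300 + 147 + 152 + 108 = 2431
Weighted mean = 558855 / 2431 = 229.88688

229.9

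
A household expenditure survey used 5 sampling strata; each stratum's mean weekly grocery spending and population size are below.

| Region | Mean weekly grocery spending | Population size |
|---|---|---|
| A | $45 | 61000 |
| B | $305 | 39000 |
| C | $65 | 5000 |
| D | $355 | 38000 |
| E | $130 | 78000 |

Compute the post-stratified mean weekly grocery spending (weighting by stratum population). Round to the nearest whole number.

Σ Nₕ·x̄ₕ = 45×61000 + 305×39000 + 65×5000 + 355×38000 + 130×78000
  = 38595000
Σ Nₕ = 221000
Overall mean = 38595000 / 221000 = 174.63801

175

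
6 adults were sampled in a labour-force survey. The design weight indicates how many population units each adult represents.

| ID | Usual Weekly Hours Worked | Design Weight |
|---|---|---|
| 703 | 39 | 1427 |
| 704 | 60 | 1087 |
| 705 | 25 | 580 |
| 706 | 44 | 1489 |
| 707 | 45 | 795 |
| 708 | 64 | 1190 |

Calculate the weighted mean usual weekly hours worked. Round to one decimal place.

Weighted sum = 39×1427 + 60×1087 + 25×580 + 44×1489 + 45×795 + 64×1190
  = 55653 + 65220 + 14500 + 65516 + 35775 + 76160 = 312824
Sum of weights = 1427 + 1087 + 580 + 1489 + 795 + 1190 = 6568
Weighted mean = 312824 / 6568 = 47.628502

47.6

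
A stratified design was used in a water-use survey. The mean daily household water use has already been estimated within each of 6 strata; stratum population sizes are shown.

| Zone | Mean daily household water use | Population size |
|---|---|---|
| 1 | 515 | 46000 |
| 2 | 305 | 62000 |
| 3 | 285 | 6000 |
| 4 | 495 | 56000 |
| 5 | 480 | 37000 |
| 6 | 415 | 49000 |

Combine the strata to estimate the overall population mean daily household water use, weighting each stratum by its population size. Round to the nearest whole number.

Σ Nₕ·x̄ₕ = 515×46000 + 305×62000 + 285×6000 + 495×56000 + 480×37000 + 415×49000
  = 23690000 + 18910000 + 1710000 + 27720000 + 17760000 + 20335000 = 110125000
Σ Nₕ = 46000 + 62000 + 6000 + 56000 + 37000 + 49000 = 256000
Overall mean = 110125000 / 256000 = 430.17578

430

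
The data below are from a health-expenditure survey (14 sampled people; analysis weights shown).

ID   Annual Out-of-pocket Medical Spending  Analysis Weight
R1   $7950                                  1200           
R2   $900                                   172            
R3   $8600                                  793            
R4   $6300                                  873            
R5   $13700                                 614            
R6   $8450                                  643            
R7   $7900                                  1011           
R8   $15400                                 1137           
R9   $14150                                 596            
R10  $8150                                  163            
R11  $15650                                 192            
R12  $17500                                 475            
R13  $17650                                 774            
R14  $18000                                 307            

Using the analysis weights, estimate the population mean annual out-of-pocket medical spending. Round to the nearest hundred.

Weighted sum = 101622600
Sum of weights = 8950
Weighted mean = 101622600 / 8950 = 11354.48

11400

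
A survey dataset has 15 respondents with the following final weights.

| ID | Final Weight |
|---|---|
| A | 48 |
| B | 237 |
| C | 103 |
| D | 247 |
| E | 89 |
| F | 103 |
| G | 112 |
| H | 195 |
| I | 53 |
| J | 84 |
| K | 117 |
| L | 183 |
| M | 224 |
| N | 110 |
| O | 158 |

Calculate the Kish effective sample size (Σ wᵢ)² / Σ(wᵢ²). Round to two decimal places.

12.39

Σ wᵢ = 2063
Σ wᵢ² = 343473
n_eff = 2063² / 343473 = 4255969 / 343473 = 12.390986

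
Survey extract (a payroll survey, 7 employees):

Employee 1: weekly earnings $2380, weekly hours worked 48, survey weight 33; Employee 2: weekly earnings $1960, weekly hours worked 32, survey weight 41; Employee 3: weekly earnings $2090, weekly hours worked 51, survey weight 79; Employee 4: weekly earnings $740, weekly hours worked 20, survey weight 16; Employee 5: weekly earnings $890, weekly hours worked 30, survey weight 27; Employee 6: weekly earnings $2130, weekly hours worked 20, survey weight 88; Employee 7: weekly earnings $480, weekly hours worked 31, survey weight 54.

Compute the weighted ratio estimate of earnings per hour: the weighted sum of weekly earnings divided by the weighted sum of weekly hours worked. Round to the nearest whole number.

50

Σ wᵢ·y = 2380×33 + 1960×41 + 2090×79 + 740×16 + 890×27 + 2130×88 + 480×54
  = 78540 + 80360 + 165110 + 11840 + 24030 + 187440 + 25920 = 573240
Σ wᵢ·x = 48×33 + 32×41 + 51×79 + 20×16 + 30×27 + 20×88 + 31×54
  = 1584 + 1312 + 4029 + 320 + 810 + 1760 + 1674 = 11489
Ratio = 573240 / 11489 = 49.894682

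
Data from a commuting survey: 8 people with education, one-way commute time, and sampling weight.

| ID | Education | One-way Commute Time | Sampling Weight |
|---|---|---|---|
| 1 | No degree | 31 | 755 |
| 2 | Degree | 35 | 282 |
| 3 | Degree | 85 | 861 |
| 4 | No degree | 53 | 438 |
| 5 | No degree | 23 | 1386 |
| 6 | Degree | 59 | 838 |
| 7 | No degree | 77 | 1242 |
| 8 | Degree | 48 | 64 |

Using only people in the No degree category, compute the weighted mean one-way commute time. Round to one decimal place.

No degree rows: 1, 4, 5, 7
Weighted sum = 31×755 + 53×438 + 23×1386 + 77×1242
  = 23405 + 23214 + 31878 + 95634 = 174131
Sum of weights = 3821
Weighted mean = 174131 / 3821 = 45.572102

45.6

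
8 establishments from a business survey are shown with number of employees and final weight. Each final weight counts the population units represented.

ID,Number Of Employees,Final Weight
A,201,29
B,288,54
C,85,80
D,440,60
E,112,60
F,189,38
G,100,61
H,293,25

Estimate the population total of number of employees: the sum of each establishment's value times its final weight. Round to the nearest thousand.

Weighted total = 201×29 + 288×54 + 85×80 + 440×60 + 112×60 + 189×38 + 100×61 + 293×25
  = 5829 + 15552 + 6800 + 26400 + 6720 + 7182 + 6100 + 7325 = 81908

82000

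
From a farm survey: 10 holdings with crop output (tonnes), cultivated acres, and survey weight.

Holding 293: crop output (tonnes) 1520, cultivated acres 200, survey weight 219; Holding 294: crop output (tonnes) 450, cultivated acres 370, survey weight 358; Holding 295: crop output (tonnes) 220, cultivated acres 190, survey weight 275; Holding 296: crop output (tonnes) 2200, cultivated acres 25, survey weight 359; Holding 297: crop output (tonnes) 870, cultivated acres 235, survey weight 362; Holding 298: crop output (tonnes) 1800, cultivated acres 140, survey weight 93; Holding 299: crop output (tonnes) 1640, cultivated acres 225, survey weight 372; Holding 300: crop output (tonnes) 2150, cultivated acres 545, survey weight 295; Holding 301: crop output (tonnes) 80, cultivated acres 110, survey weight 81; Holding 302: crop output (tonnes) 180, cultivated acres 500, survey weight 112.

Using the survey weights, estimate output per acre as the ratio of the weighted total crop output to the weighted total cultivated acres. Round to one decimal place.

Σ wᵢ·y = 1520×219 + 450×358 + 220×275 + 2200×359 + 870×362 + 1800×93 + 1640×372 + 2150×295 + 80×81 + 180×112
  = 332880 + 161100 + 60500 + 789800 + 314940 + 167400 + 610080 + 634250 + 6480 + 20160 = 3097590
Σ wᵢ·x = 644960
Ratio = 3097590 / 644960 = 4.802763

4.8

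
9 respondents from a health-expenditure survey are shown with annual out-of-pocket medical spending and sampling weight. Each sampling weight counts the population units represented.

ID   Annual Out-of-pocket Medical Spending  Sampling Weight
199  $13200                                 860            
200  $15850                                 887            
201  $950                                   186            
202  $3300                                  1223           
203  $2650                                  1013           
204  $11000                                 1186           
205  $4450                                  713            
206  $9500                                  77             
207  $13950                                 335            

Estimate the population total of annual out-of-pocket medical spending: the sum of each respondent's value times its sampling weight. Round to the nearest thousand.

53932000

Weighted total = 13200×860 + 15850×887 + 950×186 + 3300×1223 + 2650×1013 + 11000×1186 + 4450×713 + 9500×77 + 13950×335
  = 11352000 + 14058950 + 176700 + 4035900 + 2684450 + 13046000 + 3172850 + 731500 + 4673250 = 53931600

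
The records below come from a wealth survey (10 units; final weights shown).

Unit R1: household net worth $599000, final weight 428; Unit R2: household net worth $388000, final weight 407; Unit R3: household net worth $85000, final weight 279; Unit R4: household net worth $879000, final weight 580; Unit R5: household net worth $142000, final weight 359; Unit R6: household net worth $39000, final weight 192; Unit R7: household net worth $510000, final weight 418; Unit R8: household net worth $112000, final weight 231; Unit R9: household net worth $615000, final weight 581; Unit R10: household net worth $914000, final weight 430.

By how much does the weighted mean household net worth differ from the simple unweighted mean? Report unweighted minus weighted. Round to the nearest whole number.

Unweighted sum = 599000 + 388000 + 85000 + 879000 + 142000 + 39000 + 510000 + 112000 + 615000 + 914000 = 4283000
Unweighted mean = 4283000 / 10 = 428300
Weighted sum = 599000×428 + 388000×407 + 85000×279 + 879000×580 + 142000×359 + 39000×192 + 510000×418 + 112000×231 + 615000×581 + 914000×430
  = 1995676000
Sum of weights = 428 + 407 + 279 + 580 + 359 + 192 + 418 + 231 + 581 + 430 = 3905
Weighted mean = 1995676000 / 3905 = 511056.59
Difference (unweighted minus weighted) = -82756.594

-82757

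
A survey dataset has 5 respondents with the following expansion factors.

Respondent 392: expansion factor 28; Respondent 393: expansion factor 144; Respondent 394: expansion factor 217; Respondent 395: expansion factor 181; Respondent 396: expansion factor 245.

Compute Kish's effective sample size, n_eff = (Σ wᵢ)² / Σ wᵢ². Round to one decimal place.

4.1

Σ wᵢ = 815
Σ wᵢ² = 784 + 20736 + 47089 + 32761 + 60025 = 161395
n_eff = 815² / 161395 = 664225 / 161395 = 4.115524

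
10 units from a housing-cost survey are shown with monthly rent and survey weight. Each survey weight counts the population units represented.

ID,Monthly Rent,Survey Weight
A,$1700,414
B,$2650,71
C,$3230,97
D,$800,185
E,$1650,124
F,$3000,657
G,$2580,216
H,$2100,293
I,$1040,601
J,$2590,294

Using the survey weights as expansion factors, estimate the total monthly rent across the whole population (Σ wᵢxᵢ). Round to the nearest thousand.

Weighted total = 6087940

6088000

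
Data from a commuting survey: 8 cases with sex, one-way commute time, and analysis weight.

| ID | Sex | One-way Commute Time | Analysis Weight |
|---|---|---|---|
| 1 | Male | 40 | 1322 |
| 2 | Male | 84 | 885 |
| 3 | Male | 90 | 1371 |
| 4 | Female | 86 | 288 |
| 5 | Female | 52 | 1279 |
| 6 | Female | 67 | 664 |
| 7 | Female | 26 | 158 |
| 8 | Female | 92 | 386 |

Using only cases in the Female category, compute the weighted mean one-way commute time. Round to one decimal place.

63.2

Female rows: 4, 5, 6, 7, 8
Weighted sum = 86×288 + 52×1279 + 67×664 + 26×158 + 92×386
  = 24768 + 66508 + 44488 + 4108 + 35512 = 175384
Sum of weights = 288 + 1279 + 664 + 158 + 386 = 2775
Weighted mean = 175384 / 2775 = 63.201441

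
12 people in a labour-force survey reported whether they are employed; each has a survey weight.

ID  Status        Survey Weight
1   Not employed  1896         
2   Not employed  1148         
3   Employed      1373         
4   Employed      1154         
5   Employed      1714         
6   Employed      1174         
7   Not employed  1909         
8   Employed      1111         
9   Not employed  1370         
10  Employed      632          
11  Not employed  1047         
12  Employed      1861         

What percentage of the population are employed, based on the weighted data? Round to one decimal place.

55.0

Sum of weights for 'Employed' = 1373 + 1154 + 1714 + 1174 + 1111 + 632 + 1861 = 9019
Total weight = 1896 + 1148 + 1373 + 1154 + 1714 + 1174 + 1909 + 1111 + 1370 + 632 + 1047 + 1861 = 16389
Weighted proportion = 9019 / 16389 = 0.55030813 → 55.030813%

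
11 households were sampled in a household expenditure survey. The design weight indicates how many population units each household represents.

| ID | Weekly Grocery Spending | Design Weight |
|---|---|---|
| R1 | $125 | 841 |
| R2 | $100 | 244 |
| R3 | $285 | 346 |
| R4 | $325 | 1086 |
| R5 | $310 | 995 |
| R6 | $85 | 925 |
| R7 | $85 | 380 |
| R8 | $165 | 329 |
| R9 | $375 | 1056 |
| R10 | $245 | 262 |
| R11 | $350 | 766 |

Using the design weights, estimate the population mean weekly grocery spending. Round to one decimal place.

Weighted sum = 125×841 + 100×244 + 285×346 + 325×1086 + 310×995 + 85×925 + 85×380 + 165×329 + 375×1056 + 245×262 + 350×766
  = 105125 + 24400 + 98610 + 352950 + 308450 + 78625 + 32300 + 54285 + 396000 + 64190 + 268100 = 1783035
Sum of weights = 841 + 244 + 346 + 1086 + 995 + 925 + 380 + 329 + 1056 + 262 + 766 = 7230
Weighted mean = 1783035 / 7230 = 246.61618

246.6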